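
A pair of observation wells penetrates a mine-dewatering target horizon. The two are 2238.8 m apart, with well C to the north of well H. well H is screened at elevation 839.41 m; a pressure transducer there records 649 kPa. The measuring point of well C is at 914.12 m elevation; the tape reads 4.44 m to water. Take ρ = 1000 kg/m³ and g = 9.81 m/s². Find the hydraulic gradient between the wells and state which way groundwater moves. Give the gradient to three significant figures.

i ≈ 0.00184; groundwater flows toward the south

Pressure head at well H: ψ = P/(ρg) = 649×1000 / (1000 × 9.81) = 66.16 m.
Total head at well H: h = z + ψ = 839.41 + 66.16 = 905.57 m.
Total head at well C: h = 914.12 − 4.44 = 909.68 m.
Head difference: h(well H) − h(well C) = 905.57 − 909.68 = -4.11 m.
Hydraulic gradient: i = |Δh| / L = 4.11 / 2238.8 = 0.00184.
Flow is from higher to lower head: from well C toward well H, i.e. toward the south.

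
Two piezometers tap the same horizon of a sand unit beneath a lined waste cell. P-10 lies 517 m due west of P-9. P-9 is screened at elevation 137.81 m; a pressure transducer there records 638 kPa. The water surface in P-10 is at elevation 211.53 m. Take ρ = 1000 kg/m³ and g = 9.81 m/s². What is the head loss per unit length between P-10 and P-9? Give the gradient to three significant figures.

Pressure head at P-9: ψ = P/(ρg) = 638×1000 / (1000 × 9.81) = 65.04 m.
Total head at P-9: h = z + ψ = 137.81 + 65.04 = 202.85 m.
Total head at P-10: h = 211.53 m (water level in the piezometer is the total head).
Head difference: h(P-9) − h(P-10) = 202.85 − 211.53 = -8.68 m.
Hydraulic gradient: i = |Δh| / L = 8.68 / 517 = 0.0168.

i ≈ 0.0168 m/m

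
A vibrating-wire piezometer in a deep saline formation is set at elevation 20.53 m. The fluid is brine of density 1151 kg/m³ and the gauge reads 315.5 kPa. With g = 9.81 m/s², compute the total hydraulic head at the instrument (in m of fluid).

ψ = P/(ρg) = 315.5×1000 / (1151 × 9.81) = 27.94 m.
h = z + ψ = 20.53 + 27.94 = 48.47 m.

h ≈ 48.47 m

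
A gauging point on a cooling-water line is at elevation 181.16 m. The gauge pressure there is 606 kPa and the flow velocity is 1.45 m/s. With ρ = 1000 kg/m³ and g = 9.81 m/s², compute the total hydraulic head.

Pressure head ψ = P/(ρg) = 606×1000 / (1000 × 9.81) = 61.77 m.
Velocity head = v²/(2g) = 1.45² / (2 × 9.81) = 0.107 m.
h = z + ψ + v²/(2g) = 181.16 + 61.77 + 0.107 = 243.04 m.

h ≈ 243.04 m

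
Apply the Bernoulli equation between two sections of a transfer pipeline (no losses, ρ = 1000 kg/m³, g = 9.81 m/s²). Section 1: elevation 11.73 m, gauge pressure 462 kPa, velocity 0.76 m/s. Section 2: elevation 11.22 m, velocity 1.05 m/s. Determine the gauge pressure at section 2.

P₂ ≈ 467 kPa

Pressure head at 1: ψ₁ = P₁/(ρg) = 462×1000 / (1000 × 9.81) = 47.09 m.
Velocity heads: v₁²/2g = 0.76²/19.62 = 0.029 m; v₂²/2g = 1.05²/19.62 = 0.056 m.
Total head H = z₁ + ψ₁ + v₁²/2g = 11.73 + 47.09 + 0.029 = 58.85 m.
ψ₂ = H − z₂ − v₂²/2g = 58.85 − 11.22 − 0.056 = 47.57 m.
P₂ = ρgψ₂ = 1000 × 9.81 × 47.57 ≈ 467 kPa.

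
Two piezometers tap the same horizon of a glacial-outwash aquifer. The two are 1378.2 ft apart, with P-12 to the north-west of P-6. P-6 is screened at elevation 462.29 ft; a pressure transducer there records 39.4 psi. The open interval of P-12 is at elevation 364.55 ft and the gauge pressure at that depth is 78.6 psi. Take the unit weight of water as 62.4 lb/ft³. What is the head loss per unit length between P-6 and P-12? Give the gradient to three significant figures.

Pressure head at P-6: ψ = 144·P/γ = 144 × 39.4 / 62.4 = 90.92 ft.
Total head at P-6: h = z + ψ = 462.29 + 90.92 = 553.21 ft.
Pressure head at P-12: ψ = 144·P/γ = 144 × 78.6 / 62.4 = 181.38 ft.
Total head at P-12: h = z + ψ = 364.55 + 181.38 = 545.93 ft.
Head difference: h(P-6) − h(P-12) = 553.21 − 545.93 = 7.28 ft.
Hydraulic gradient: i = |Δh| / L = 7.28 / 1378.2 = 0.00528.

i ≈ 0.00528 ft/ft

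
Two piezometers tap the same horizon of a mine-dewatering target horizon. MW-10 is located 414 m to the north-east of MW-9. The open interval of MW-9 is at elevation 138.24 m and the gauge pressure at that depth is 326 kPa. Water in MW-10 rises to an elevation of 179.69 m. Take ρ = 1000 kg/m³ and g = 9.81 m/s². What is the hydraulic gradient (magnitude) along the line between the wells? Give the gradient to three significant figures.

Pressure head at MW-9: ψ = P/(ρg) = 326×1000 / (1000 × 9.81) = 33.23 m.
Total head at MW-9: h = z + ψ = 138.24 + 33.23 = 171.47 m.
Total head at MW-10: h = 179.69 m (water level in the piezometer is the total head).
Head difference: h(MW-9) − h(MW-10) = 171.47 − 179.69 = -8.22 m.
Hydraulic gradient: i = |Δh| / L = 8.22 / 414 = 0.0199.

i ≈ 0.0199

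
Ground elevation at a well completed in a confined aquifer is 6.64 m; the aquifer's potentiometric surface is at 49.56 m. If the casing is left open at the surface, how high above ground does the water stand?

Water rises to the potentiometric surface, so the rise above ground = 49.56 − 6.64 = 42.92 m.

≈ 42.92 m above ground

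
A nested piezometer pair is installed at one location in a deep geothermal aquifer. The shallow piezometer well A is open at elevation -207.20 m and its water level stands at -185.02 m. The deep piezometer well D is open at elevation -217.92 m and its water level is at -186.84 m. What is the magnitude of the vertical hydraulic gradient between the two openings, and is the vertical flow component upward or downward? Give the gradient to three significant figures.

Total head at well A: h = -185.02 m (water level in the standpipe).
Total head at well D: h = -186.84 m.
Δh = h(well A) − h(well D) = -185.02 − (-186.84) = 1.82 m.
Vertical separation Δz = -207.20 − (-217.92) = 10.72 m.
|i_v| = |Δh| / Δz = 1.82 / 10.72 = 0.170.
Head is higher in the shallow piezometer, so vertical flow is downward (recharge condition).

|i_v| ≈ 0.170; vertical flow is downward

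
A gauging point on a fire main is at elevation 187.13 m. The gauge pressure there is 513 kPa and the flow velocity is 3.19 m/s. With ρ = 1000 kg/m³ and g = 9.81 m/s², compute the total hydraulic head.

h ≈ 239.94 m

Pressure head ψ = P/(ρg) = 513×1000 / (1000 × 9.81) = 52.29 m.
Velocity head = v²/(2g) = 3.19² / (2 × 9.81) = 0.519 m.
h = z + ψ + v²/(2g) = 187.13 + 52.29 + 0.519 = 239.94 m.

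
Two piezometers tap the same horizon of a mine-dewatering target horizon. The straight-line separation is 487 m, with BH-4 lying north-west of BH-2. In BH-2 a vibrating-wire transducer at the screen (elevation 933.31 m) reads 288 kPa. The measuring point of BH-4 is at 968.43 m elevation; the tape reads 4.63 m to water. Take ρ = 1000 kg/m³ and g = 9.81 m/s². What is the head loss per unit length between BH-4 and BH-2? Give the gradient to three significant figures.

i ≈ 0.00232 m/m

Pressure head at BH-2: ψ = P/(ρg) = 288×1000 / (1000 × 9.81) = 29.36 m.
Total head at BH-2: h = z + ψ = 933.31 + 29.36 = 962.67 m.
Total head at BH-4: h = 968.43 − 4.63 = 963.80 m.
Head difference: h(BH-2) − h(BH-4) = 962.67 − 963.80 = -1.13 m.
Hydraulic gradient: i = |Δh| / L = 1.13 / 487 = 0.00232.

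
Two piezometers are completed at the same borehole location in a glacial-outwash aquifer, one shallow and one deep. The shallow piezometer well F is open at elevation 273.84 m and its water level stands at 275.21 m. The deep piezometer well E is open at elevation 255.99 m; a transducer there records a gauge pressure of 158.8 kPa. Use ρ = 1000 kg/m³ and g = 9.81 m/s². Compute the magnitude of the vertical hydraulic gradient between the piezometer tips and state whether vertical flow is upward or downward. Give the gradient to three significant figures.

Total head at well F: h = 275.21 m (water level in the standpipe).
Pressure head at well E: ψ = P/(ρg) = 158.8×1000 / (1000 × 9.81) = 16.19 m.
Total head at well E: h = z + ψ = 255.99 + 16.19 = 272.18 m.
Δh = h(well F) − h(well E) = 275.21 − 272.18 = 3.03 m.
Vertical separation Δz = 273.84 − 255.99 = 17.85 m.
|i_v| = |Δh| / Δz = 3.03 / 17.85 = 0.170.
Head is higher in the shallow piezometer, so vertical flow is downward (recharge condition).

|i_v| ≈ 0.170; vertical flow is downward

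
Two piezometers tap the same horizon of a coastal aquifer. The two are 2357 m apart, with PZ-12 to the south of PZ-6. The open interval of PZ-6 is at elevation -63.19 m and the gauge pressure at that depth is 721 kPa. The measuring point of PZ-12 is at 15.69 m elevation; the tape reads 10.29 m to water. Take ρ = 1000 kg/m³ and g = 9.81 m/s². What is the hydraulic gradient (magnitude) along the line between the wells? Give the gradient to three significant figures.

Pressure head at PZ-6: ψ = P/(ρg) = 721×1000 / (1000 × 9.81) = 73.50 m.
Total head at PZ-6: h = z + ψ = -63.19 + 73.50 = 10.31 m.
Total head at PZ-12: h = 15.69 − 10.29 = 5.40 m.
Head difference: h(PZ-6) − h(PZ-12) = 10.31 − 5.40 = 4.91 m.
Hydraulic gradient: i = |Δh| / L = 4.91 / 2357 = 0.00208.

i ≈ 0.00208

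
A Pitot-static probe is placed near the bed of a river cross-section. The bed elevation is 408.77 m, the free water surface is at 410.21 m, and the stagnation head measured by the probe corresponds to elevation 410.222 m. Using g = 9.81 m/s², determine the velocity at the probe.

Near the bed, under hydrostatic conditions, the piezometric head (z + ψ) equals the free-surface elevation, 410.21 m.
Velocity head = total − piezometric = 410.222 − 410.21 = 0.012 m.
v = √(2g·h_v) = √(2 × 9.81 × 0.012) = 0.485 m/s.

v ≈ 0.485 m/s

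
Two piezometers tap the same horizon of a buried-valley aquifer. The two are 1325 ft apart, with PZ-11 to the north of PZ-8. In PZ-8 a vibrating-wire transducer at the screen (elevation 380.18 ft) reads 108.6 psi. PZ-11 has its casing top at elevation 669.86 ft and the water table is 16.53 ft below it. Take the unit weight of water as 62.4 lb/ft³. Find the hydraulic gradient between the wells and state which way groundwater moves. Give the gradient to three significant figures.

i ≈ 0.0170; groundwater flows toward the south

Pressure head at PZ-8: ψ = 144·P/γ = 144 × 108.6 / 62.4 = 250.62 ft.
Total head at PZ-8: h = z + ψ = 380.18 + 250.62 = 630.80 ft.
Total head at PZ-11: h = 669.86 − 16.53 = 653.33 ft.
Head difference: h(PZ-8) − h(PZ-11) = 630.80 − 653.33 = -22.53 ft.
Hydraulic gradient: i = |Δh| / L = 22.53 / 1325 = 0.0170.
Flow is from higher to lower head: from PZ-11 toward PZ-8, i.e. toward the south.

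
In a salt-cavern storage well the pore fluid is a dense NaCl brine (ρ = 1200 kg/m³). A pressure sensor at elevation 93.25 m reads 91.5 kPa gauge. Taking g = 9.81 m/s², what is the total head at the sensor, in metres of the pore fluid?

ψ = P/(ρg) = 91.5×1000 / (1200 × 9.81) = 7.77 m.
h = z + ψ = 93.25 + 7.77 = 101.02 m.

h ≈ 101.02 m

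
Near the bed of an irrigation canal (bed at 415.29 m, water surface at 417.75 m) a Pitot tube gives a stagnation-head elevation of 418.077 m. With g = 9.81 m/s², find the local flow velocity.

Near the bed, under hydrostatic conditions, the piezometric head (z + ψ) equals the free-surface elevation, 417.75 m.
Velocity head = total − piezometric = 418.077 − 417.75 = 0.327 m.
v = √(2g·h_v) = √(2 × 9.81 × 0.327) = 2.53 m/s.

v ≈ 2.53 m/s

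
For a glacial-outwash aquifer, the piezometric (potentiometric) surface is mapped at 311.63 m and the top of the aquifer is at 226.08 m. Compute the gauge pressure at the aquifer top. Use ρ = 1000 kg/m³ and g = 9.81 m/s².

P ≈ 839 kPa

Pressure head at the aquifer top: ψ = h − z = 311.63 − 226.08 = 85.55 m.
P = ρgψ = 1000 × 9.81 × 85.55 = 839245 Pa ≈ 839 kPa.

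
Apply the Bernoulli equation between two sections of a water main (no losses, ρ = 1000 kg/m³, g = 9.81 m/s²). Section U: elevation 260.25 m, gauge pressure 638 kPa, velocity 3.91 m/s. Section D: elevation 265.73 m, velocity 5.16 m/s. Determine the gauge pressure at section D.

Pressure head at U: ψ₁ = P₁/(ρg) = 638×1000 / (1000 × 9.81) = 65.04 m.
Velocity heads: v₁²/2g = 3.91²/19.62 = 0.779 m; v₂²/2g = 5.16²/19.62 = 1.357 m.
Total head H = z₁ + ψ₁ + v₁²/2g = 260.25 + 65.04 + 0.779 = 326.07 m.
ψ₂ = H − z₂ − v₂²/2g = 326.07 − 265.73 − 1.357 = 58.98 m.
P₂ = ρgψ₂ = 1000 × 9.81 × 58.98 ≈ 579 kPa.

P₂ ≈ 579 kPa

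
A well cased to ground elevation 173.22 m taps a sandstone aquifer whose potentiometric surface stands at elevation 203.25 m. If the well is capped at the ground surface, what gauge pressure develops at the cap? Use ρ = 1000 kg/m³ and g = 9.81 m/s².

P ≈ 295 kPa

Head above the cap: Δh = 203.25 − 173.22 = 30.03 m.
P = ρgΔh = 1000 × 9.81 × 30.03 = 294594 Pa ≈ 295 kPa.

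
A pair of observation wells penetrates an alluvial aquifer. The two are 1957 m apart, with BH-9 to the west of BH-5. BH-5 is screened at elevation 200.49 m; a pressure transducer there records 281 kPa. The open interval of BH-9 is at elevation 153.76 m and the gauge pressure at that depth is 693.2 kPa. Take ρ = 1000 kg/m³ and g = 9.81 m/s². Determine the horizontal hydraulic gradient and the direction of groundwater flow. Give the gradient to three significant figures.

i ≈ 0.00241; groundwater flows toward the west

Pressure head at BH-5: ψ = P/(ρg) = 281×1000 / (1000 × 9.81) = 28.64 m.
Total head at BH-5: h = z + ψ = 200.49 + 28.64 = 229.13 m.
Pressure head at BH-9: ψ = P/(ρg) = 693.2×1000 / (1000 × 9.81) = 70.66 m.
Total head at BH-9: h = z + ψ = 153.76 + 70.66 = 224.42 m.
Head difference: h(BH-5) − h(BH-9) = 229.13 − 224.42 = 4.71 m.
Hydraulic gradient: i = |Δh| / L = 4.71 / 1957 = 0.00241.
Flow is from higher to lower head: from BH-5 toward BH-9, i.e. toward the west.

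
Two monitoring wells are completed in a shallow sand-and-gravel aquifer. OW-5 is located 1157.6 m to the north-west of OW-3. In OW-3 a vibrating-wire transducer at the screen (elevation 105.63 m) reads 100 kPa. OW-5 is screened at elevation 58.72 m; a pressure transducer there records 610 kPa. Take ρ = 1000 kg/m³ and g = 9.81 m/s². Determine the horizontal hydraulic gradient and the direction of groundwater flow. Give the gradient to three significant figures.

Pressure head at OW-3: ψ = P/(ρg) = 100×1000 / (1000 × 9.81) = 10.19 m.
Total head at OW-3: h = z + ψ = 105.63 + 10.19 = 115.82 m.
Pressure head at OW-5: ψ = P/(ρg) = 610×1000 / (1000 × 9.81) = 62.18 m.
Total head at OW-5: h = z + ψ = 58.72 + 62.18 = 120.90 m.
Head difference: h(OW-3) − h(OW-5) = 115.82 − 120.90 = -5.08 m.
Hydraulic gradient: i = |Δh| / L = 5.08 / 1157.6 = 0.00439.
Flow is from higher to lower head: from OW-5 toward OW-3, i.e. toward the south-east.

i ≈ 0.00439; groundwater flows toward the south-east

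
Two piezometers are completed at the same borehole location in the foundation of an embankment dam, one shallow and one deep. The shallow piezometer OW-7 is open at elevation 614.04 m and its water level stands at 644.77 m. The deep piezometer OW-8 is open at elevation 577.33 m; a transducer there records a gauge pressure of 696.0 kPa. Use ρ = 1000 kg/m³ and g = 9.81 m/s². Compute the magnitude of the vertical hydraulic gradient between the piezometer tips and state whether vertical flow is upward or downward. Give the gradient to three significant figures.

Total head at OW-7: h = 644.77 m (water level in the standpipe).
Pressure head at OW-8: ψ = P/(ρg) = 696.0×1000 / (1000 × 9.81) = 70.95 m.
Total head at OW-8: h = z + ψ = 577.33 + 70.95 = 648.28 m.
Δh = h(OW-7) − h(OW-8) = 644.77 − 648.28 = -3.51 m.
Vertical separation Δz = 614.04 − 577.33 = 36.71 m.
|i_v| = |Δh| / Δz = 3.51 / 36.71 = 0.0956.
Head is higher in the deep piezometer, so vertical flow is upward (discharge condition).

|i_v| ≈ 0.0956; vertical flow is upward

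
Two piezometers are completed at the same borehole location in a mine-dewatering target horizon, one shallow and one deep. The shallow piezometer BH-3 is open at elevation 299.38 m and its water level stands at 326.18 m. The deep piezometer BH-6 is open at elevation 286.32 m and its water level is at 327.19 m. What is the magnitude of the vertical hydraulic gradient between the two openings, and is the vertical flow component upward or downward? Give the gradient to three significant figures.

|i_v| ≈ 0.0773; vertical flow is upward

Total head at BH-3: h = 326.18 m (water level in the standpipe).
Total head at BH-6: h = 327.19 m.
Δh = h(BH-3) − h(BH-6) = 326.18 − 327.19 = -1.01 m.
Vertical separation Δz = 299.38 − 286.32 = 13.06 m.
|i_v| = |Δh| / Δz = 1.01 / 13.06 = 0.0773.
Head is higher in the deep piezometer, so vertical flow is upward (discharge condition).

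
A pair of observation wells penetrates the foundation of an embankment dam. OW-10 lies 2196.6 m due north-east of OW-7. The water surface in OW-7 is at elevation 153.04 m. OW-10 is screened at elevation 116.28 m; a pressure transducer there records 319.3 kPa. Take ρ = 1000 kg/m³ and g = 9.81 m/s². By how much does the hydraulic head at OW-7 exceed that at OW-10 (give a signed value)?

Total head at OW-7: h = 153.04 m (water level in the piezometer is the total head).
Pressure head at OW-10: ψ = P/(ρg) = 319.3×1000 / (1000 × 9.81) = 32.55 m.
Total head at OW-10: h = z + ψ = 116.28 + 32.55 = 148.83 m.
Head difference: h(OW-7) − h(OW-10) = 153.04 − 148.83 = 4.21 m.

Δh ≈ 4.21 m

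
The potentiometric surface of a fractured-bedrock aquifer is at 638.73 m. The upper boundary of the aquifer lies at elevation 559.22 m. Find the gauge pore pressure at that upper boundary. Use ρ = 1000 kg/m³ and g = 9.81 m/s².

P ≈ 780 kPa

Pressure head at the aquifer top: ψ = h − z = 638.73 − 559.22 = 79.51 m.
P = ρgψ = 1000 × 9.81 × 79.51 = 779993 Pa ≈ 780 kPa.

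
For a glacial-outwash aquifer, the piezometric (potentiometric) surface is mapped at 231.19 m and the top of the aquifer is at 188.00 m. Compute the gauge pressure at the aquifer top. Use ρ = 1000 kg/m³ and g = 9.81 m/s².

P ≈ 424 kPa

Pressure head at the aquifer top: ψ = h − z = 231.19 − 188.00 = 43.19 m.
P = ρgψ = 1000 × 9.81 × 43.19 = 423694 Pa ≈ 424 kPa.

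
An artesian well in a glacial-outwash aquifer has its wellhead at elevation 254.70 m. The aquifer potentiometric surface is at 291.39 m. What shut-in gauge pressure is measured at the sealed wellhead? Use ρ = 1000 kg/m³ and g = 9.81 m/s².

P ≈ 360 kPa

Head above the cap: Δh = 291.39 − 254.70 = 36.69 m.
P = ρgΔh = 1000 × 9.81 × 36.69 = 359929 Pa ≈ 360 kPa.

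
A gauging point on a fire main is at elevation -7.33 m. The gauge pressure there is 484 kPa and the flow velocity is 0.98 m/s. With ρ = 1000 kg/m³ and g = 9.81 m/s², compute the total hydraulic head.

Pressure head ψ = P/(ρg) = 484×1000 / (1000 × 9.81) = 49.34 m.
Velocity head = v²/(2g) = 0.98² / (2 × 9.81) = 0.049 m.
h = z + ψ + v²/(2g) = -7.33 + 49.34 + 0.049 = 42.06 m.

h ≈ 42.06 m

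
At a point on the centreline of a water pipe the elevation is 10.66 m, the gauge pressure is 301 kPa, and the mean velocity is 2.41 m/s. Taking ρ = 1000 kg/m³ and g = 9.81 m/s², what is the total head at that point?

Pressure head ψ = P/(ρg) = 301×1000 / (1000 × 9.81) = 30.68 m.
Velocity head = v²/(2g) = 2.41² / (2 × 9.81) = 0.296 m.
h = z + ψ + v²/(2g) = 10.66 + 30.68 + 0.296 = 41.64 m.

h ≈ 41.64 m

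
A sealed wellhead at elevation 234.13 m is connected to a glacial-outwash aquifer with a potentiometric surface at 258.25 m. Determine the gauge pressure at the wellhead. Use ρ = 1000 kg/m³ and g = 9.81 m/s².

P ≈ 237 kPa

Head above the cap: Δh = 258.25 − 234.13 = 24.12 m.
P = ρgΔh = 1000 × 9.81 × 24.12 = 236617 Pa ≈ 237 kPa.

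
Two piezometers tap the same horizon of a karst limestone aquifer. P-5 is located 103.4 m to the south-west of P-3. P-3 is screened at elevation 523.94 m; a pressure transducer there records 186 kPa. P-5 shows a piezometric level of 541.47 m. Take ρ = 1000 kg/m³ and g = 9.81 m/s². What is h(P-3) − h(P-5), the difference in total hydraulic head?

Pressure head at P-3: ψ = P/(ρg) = 186×1000 / (1000 × 9.81) = 18.96 m.
Total head at P-3: h = z + ψ = 523.94 + 18.96 = 542.90 m.
Total head at P-5: h = 541.47 m (water level in the piezometer is the total head).
Head difference: h(P-3) − h(P-5) = 542.90 − 541.47 = 1.43 m.

Δh ≈ 1.43 m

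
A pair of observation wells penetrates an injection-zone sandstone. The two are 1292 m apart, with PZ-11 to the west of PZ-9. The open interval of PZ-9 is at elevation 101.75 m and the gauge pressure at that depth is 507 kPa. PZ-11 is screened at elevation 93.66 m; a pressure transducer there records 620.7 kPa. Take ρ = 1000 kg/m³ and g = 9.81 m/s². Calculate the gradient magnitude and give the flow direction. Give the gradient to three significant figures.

i ≈ 0.00271; groundwater flows toward the east

Pressure head at PZ-9: ψ = P/(ρg) = 507×1000 / (1000 × 9.81) = 51.68 m.
Total head at PZ-9: h = z + ψ = 101.75 + 51.68 = 153.43 m.
Pressure head at PZ-11: ψ = P/(ρg) = 620.7×1000 / (1000 × 9.81) = 63.27 m.
Total head at PZ-11: h = z + ψ = 93.66 + 63.27 = 156.93 m.
Head difference: h(PZ-9) − h(PZ-11) = 153.43 − 156.93 = -3.50 m.
Hydraulic gradient: i = |Δh| / L = 3.50 / 1292 = 0.00271.
Flow is from higher to lower head: from PZ-11 toward PZ-9, i.e. toward the east.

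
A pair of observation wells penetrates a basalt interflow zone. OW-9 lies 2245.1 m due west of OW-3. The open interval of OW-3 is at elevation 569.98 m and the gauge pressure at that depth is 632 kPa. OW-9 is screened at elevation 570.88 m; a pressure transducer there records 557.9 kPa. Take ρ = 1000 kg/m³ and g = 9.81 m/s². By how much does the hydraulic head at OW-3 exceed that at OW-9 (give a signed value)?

Pressure head at OW-3: ψ = P/(ρg) = 632×1000 / (1000 × 9.81) = 64.42 m.
Total head at OW-3: h = z + ψ = 569.98 + 64.42 = 634.40 m.
Pressure head at OW-9: ψ = P/(ρg) = 557.9×1000 / (1000 × 9.81) = 56.87 m.
Total head at OW-9: h = z + ψ = 570.88 + 56.87 = 627.75 m.
Head difference: h(OW-3) − h(OW-9) = 634.40 − 627.75 = 6.65 m.

Δh ≈ 6.65 m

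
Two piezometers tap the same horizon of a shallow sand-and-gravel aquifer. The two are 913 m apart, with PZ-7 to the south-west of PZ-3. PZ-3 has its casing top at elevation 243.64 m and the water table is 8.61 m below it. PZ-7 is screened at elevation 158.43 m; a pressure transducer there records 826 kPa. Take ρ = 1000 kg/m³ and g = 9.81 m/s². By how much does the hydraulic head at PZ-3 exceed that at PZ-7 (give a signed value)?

Total head at PZ-3: h = 243.64 − 8.61 = 235.03 m.
Pressure head at PZ-7: ψ = P/(ρg) = 826×1000 / (1000 × 9.81) = 84.20 m.
Total head at PZ-7: h = z + ψ = 158.43 + 84.20 = 242.63 m.
Head difference: h(PZ-3) − h(PZ-7) = 235.03 − 242.63 = -7.60 m.

Δh ≈ -7.60 m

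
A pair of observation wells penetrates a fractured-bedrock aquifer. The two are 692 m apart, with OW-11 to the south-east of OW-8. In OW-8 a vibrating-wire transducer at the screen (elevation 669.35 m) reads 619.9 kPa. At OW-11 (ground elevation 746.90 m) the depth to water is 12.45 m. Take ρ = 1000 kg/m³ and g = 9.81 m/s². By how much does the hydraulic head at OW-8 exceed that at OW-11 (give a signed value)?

Pressure head at OW-8: ψ = P/(ρg) = 619.9×1000 / (1000 × 9.81) = 63.19 m.
Total head at OW-8: h = z + ψ = 669.35 + 63.19 = 732.54 m.
Total head at OW-11: h = 746.90 − 12.45 = 734.45 m.
Head difference: h(OW-8) − h(OW-11) = 732.54 − 734.45 = -1.91 m.

Δh ≈ -1.91 m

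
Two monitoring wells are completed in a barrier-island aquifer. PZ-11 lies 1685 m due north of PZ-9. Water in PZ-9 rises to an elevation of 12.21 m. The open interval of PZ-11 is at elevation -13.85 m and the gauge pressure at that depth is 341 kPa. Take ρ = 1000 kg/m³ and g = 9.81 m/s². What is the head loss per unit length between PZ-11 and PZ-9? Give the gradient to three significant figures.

Total head at PZ-9: h = 12.21 m (water level in the piezometer is the total head).
Pressure head at PZ-11: ψ = P/(ρg) = 341×1000 / (1000 × 9.81) = 34.76 m.
Total head at PZ-11: h = z + ψ = -13.85 + 34.76 = 20.91 m.
Head difference: h(PZ-9) − h(PZ-11) = 12.21 − 20.91 = -8.70 m.
Hydraulic gradient: i = |Δh| / L = 8.70 / 1685 = 0.00516.

i ≈ 0.00516 m/m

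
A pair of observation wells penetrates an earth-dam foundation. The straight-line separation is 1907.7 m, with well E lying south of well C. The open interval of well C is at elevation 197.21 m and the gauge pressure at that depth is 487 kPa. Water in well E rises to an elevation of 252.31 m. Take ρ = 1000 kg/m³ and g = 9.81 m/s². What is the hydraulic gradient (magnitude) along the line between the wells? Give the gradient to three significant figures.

Pressure head at well C: ψ = P/(ρg) = 487×1000 / (1000 × 9.81) = 49.64 m.
Total head at well C: h = z + ψ = 197.21 + 49.64 = 246.85 m.
Total head at well E: h = 252.31 m (water level in the piezometer is the total head).
Head difference: h(well C) − h(well E) = 246.85 − 252.31 = -5.46 m.
Hydraulic gradient: i = |Δh| / L = 5.46 / 1907.7 = 0.00286.

i ≈ 0.00286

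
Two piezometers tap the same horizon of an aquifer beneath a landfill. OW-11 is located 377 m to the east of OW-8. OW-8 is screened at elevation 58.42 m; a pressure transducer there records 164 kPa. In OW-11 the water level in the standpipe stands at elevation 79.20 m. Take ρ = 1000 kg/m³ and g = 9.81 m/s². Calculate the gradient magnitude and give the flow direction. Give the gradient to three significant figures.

i ≈ 0.0108; groundwater flows toward the west

Pressure head at OW-8: ψ = P/(ρg) = 164×1000 / (1000 × 9.81) = 16.72 m.
Total head at OW-8: h = z + ψ = 58.42 + 16.72 = 75.14 m.
Total head at OW-11: h = 79.20 m (water level in the piezometer is the total head).
Head difference: h(OW-8) − h(OW-11) = 75.14 − 79.20 = -4.06 m.
Hydraulic gradient: i = |Δh| / L = 4.06 / 377 = 0.0108.
Flow is from higher to lower head: from OW-11 toward OW-8, i.e. toward the west.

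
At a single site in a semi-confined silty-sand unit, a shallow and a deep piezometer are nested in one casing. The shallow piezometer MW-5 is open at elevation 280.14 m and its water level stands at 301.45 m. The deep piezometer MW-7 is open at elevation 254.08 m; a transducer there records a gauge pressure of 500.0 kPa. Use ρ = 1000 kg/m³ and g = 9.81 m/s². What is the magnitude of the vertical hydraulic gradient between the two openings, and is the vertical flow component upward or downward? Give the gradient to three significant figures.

Total head at MW-5: h = 301.45 m (water level in the standpipe).
Pressure head at MW-7: ψ = P/(ρg) = 500.0×1000 / (1000 × 9.81) = 50.97 m.
Total head at MW-7: h = z + ψ = 254.08 + 50.97 = 305.05 m.
Δh = h(MW-5) − h(MW-7) = 301.45 − 305.05 = -3.60 m.
Vertical separation Δz = 280.14 − 254.08 = 26.06 m.
|i_v| = |Δh| / Δz = 3.60 / 26.06 = 0.138.
Head is higher in the deep piezometer, so vertical flow is upward (discharge condition).

|i_v| ≈ 0.138; vertical flow is upward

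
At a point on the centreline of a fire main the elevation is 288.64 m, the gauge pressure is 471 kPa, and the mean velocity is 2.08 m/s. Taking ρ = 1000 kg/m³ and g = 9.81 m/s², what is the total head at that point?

h ≈ 336.87 m

Pressure head ψ = P/(ρg) = 471×1000 / (1000 × 9.81) = 48.01 m.
Velocity head = v²/(2g) = 2.08² / (2 × 9.81) = 0.221 m.
h = z + ψ + v²/(2g) = 288.64 + 48.01 + 0.221 = 336.87 m.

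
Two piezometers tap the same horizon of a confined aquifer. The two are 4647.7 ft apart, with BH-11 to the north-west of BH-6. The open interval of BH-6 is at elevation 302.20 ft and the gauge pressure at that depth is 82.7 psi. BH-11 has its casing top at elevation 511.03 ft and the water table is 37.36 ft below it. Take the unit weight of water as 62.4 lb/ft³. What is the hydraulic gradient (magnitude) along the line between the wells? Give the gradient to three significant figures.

i ≈ 0.00417

Pressure head at BH-6: ψ = 144·P/γ = 144 × 82.7 / 62.4 = 190.85 ft.
Total head at BH-6: h = z + ψ = 302.20 + 190.85 = 493.05 ft.
Total head at BH-11: h = 511.03 − 37.36 = 473.67 ft.
Head difference: h(BH-6) − h(BH-11) = 493.05 − 473.67 = 19.38 ft.
Hydraulic gradient: i = |Δh| / L = 19.38 / 4647.7 = 0.00417.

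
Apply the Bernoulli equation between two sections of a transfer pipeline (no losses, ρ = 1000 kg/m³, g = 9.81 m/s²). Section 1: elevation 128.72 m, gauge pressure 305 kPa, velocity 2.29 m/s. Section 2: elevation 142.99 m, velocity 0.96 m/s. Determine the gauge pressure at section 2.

Pressure head at 1: ψ₁ = P₁/(ρg) = 305×1000 / (1000 × 9.81) = 31.09 m.
Velocity heads: v₁²/2g = 2.29²/19.62 = 0.267 m; v₂²/2g = 0.96²/19.62 = 0.047 m.
Total head H = z₁ + ψ₁ + v₁²/2g = 128.72 + 31.09 + 0.267 = 160.08 m.
ψ₂ = H − z₂ − v₂²/2g = 160.08 − 142.99 − 0.047 = 17.04 m.
P₂ = ρgψ₂ = 1000 × 9.81 × 17.04 ≈ 167 kPa.

P₂ ≈ 167 kPa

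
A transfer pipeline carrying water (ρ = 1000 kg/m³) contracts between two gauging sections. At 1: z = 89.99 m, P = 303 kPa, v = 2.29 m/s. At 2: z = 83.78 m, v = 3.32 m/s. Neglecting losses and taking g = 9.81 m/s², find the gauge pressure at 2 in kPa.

Pressure head at 1: ψ₁ = P₁/(ρg) = 303×1000 / (1000 × 9.81) = 30.89 m.
Velocity heads: v₁²/2g = 2.29²/19.62 = 0.267 m; v₂²/2g = 3.32²/19.62 = 0.562 m.
Total head H = z₁ + ψ₁ + v₁²/2g = 89.99 + 30.89 + 0.267 = 121.15 m.
ψ₂ = H − z₂ − v₂²/2g = 121.15 − 83.78 − 0.562 = 36.81 m.
P₂ = ρgψ₂ = 1000 × 9.81 × 36.81 ≈ 361 kPa.

P₂ ≈ 361 kPa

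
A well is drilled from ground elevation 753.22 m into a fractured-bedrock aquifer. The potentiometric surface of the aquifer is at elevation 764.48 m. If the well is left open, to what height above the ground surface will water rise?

≈ 11.26 m above ground

Water rises to the potentiometric surface, so the rise above ground = 764.48 − 753.22 = 11.26 m.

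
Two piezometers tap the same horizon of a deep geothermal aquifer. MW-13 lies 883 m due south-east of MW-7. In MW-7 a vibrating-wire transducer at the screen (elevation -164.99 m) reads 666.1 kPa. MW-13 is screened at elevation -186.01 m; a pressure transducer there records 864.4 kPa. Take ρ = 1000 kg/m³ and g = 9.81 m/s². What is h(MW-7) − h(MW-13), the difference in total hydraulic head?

Δh ≈ 0.81 m

Pressure head at MW-7: ψ = P/(ρg) = 666.1×1000 / (1000 × 9.81) = 67.90 m.
Total head at MW-7: h = z + ψ = -164.99 + 67.90 = -97.09 m.
Pressure head at MW-13: ψ = P/(ρg) = 864.4×1000 / (1000 × 9.81) = 88.11 m.
Total head at MW-13: h = z + ψ = -186.01 + 88.11 = -97.90 m.
Head difference: h(MW-7) − h(MW-13) = -97.09 − (-97.90) = 0.81 m.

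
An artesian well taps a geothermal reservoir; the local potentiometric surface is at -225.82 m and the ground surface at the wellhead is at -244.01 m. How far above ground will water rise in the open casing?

≈ 18.19 m above ground

Water rises to the potentiometric surface, so the rise above ground = -225.82 − (-244.01) = 18.19 m.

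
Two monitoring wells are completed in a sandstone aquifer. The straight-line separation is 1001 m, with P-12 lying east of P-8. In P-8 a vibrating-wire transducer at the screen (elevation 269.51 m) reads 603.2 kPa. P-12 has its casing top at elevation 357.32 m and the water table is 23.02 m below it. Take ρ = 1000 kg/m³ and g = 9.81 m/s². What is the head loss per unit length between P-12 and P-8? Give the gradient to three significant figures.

i ≈ 0.00330 m/m

Pressure head at P-8: ψ = P/(ρg) = 603.2×1000 / (1000 × 9.81) = 61.49 m.
Total head at P-8: h = z + ψ = 269.51 + 61.49 = 331.00 m.
Total head at P-12: h = 357.32 − 23.02 = 334.30 m.
Head difference: h(P-8) − h(P-12) = 331.00 − 334.30 = -3.30 m.
Hydraulic gradient: i = |Δh| / L = 3.30 / 1001 = 0.00330.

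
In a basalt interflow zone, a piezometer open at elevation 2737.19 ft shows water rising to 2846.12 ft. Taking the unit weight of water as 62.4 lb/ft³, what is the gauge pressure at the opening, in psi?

Pressure head ψ = h − z = 2846.12 − 2737.19 = 108.93 ft.
P = γ·ψ / 144 = 62.4 × 108.93 / 144 = 47.2 psi.

P ≈ 47.2 psi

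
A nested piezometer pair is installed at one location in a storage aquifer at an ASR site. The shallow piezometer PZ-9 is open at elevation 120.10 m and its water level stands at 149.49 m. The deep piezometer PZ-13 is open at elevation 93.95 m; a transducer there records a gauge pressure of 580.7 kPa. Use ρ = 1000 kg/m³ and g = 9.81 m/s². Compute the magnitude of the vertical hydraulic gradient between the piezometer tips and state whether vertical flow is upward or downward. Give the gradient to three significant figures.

|i_v| ≈ 0.140; vertical flow is upward

Total head at PZ-9: h = 149.49 m (water level in the standpipe).
Pressure head at PZ-13: ψ = P/(ρg) = 580.7×1000 / (1000 × 9.81) = 59.19 m.
Total head at PZ-13: h = z + ψ = 93.95 + 59.19 = 153.14 m.
Δh = h(PZ-9) − h(PZ-13) = 149.49 − 153.14 = -3.65 m.
Vertical separation Δz = 120.10 − 93.95 = 26.15 m.
|i_v| = |Δh| / Δz = 3.65 / 26.15 = 0.140.
Head is higher in the deep piezometer, so vertical flow is upward (discharge condition).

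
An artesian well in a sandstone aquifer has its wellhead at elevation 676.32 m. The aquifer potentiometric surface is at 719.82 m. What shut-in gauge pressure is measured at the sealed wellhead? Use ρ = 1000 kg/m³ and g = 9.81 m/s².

Head above the cap: Δh = 719.82 − 676.32 = 43.50 m.
P = ρgΔh = 1000 × 9.81 × 43.50 = 426735 Pa ≈ 427 kPa.

P ≈ 427 kPa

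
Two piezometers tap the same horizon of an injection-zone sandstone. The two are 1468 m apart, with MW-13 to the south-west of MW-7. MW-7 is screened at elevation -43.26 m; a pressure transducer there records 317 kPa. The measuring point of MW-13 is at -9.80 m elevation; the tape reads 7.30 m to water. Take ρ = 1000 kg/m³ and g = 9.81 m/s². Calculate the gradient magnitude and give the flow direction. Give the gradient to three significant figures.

i ≈ 0.00419; groundwater flows toward the south-west

Pressure head at MW-7: ψ = P/(ρg) = 317×1000 / (1000 × 9.81) = 32.31 m.
Total head at MW-7: h = z + ψ = -43.26 + 32.31 = -10.95 m.
Total head at MW-13: h = -9.80 − 7.30 = -17.10 m.
Head difference: h(MW-7) − h(MW-13) = -10.95 − (-17.10) = 6.15 m.
Hydraulic gradient: i = |Δh| / L = 6.15 / 1468 = 0.00419.
Flow is from higher to lower head: from MW-7 toward MW-13, i.e. toward the south-west.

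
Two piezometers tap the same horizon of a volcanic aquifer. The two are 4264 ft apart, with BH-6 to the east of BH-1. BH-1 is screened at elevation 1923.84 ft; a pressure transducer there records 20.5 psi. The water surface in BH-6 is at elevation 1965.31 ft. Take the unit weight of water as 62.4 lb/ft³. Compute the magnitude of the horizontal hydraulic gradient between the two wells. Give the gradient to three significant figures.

Pressure head at BH-1: ψ = 144·P/γ = 144 × 20.5 / 62.4 = 47.31 ft.
Total head at BH-1: h = z + ψ = 1923.84 + 47.31 = 1971.15 ft.
Total head at BH-6: h = 1965.31 ft (water level in the piezometer is the total head).
Head difference: h(BH-1) − h(BH-6) = 1971.15 − 1965.31 = 5.84 ft.
Hydraulic gradient: i = |Δh| / L = 5.84 / 4264 = 0.00137.

i ≈ 0.00137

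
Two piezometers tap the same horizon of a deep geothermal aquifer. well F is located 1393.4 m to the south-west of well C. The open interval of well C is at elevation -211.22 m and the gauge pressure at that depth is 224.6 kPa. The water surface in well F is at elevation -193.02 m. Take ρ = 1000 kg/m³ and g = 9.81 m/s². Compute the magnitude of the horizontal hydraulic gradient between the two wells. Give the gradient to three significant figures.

Pressure head at well C: ψ = P/(ρg) = 224.6×1000 / (1000 × 9.81) = 22.90 m.
Total head at well C: h = z + ψ = -211.22 + 22.90 = -188.32 m.
Total head at well F: h = -193.02 m (water level in the piezometer is the total head).
Head difference: h(well C) − h(well F) = -188.32 − (-193.02) = 4.70 m.
Hydraulic gradient: i = |Δh| / L = 4.70 / 1393.4 = 0.00337.

i ≈ 0.00337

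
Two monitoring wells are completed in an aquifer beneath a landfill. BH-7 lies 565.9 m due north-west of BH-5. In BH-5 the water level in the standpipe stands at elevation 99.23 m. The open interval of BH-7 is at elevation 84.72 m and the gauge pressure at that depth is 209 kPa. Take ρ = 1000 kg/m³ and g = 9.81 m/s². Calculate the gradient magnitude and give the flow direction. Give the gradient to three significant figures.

i ≈ 0.0120; groundwater flows toward the south-east

Total head at BH-5: h = 99.23 m (water level in the piezometer is the total head).
Pressure head at BH-7: ψ = P/(ρg) = 209×1000 / (1000 × 9.81) = 21.30 m.
Total head at BH-7: h = z + ψ = 84.72 + 21.30 = 106.02 m.
Head difference: h(BH-5) − h(BH-7) = 99.23 − 106.02 = -6.79 m.
Hydraulic gradient: i = |Δh| / L = 6.79 / 565.9 = 0.0120.
Flow is from higher to lower head: from BH-7 toward BH-5, i.e. toward the south-east.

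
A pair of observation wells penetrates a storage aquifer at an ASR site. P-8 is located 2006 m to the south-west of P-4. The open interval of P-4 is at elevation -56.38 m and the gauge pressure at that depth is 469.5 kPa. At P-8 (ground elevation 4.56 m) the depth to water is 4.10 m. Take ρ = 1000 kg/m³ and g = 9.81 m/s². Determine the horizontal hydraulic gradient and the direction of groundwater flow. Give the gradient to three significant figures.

i ≈ 0.00448; groundwater flows toward the north-east

Pressure head at P-4: ψ = P/(ρg) = 469.5×1000 / (1000 × 9.81) = 47.86 m.
Total head at P-4: h = z + ψ = -56.38 + 47.86 = -8.52 m.
Total head at P-8: h = 4.56 − 4.10 = 0.46 m.
Head difference: h(P-4) − h(P-8) = -8.52 − 0.46 = -8.98 m.
Hydraulic gradient: i = |Δh| / L = 8.98 / 2006 = 0.00448.
Flow is from higher to lower head: from P-8 toward P-4, i.e. toward the north-east.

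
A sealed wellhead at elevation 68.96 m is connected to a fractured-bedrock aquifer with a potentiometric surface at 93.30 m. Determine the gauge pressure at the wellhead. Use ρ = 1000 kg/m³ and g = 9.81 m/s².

Head above the cap: Δh = 93.30 − 68.96 = 24.34 m.
P = ρgΔh = 1000 × 9.81 × 24.34 = 238775 Pa ≈ 239 kPa.

P ≈ 239 kPa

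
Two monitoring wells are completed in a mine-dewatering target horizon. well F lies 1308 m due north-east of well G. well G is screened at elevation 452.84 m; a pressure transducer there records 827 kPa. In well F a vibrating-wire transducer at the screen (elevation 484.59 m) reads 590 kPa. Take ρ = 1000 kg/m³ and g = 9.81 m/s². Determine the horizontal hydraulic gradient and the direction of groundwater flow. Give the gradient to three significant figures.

Pressure head at well G: ψ = P/(ρg) = 827×1000 / (1000 × 9.81) = 84.30 m.
Total head at well G: h = z + ψ = 452.84 + 84.30 = 537.14 m.
Pressure head at well F: ψ = P/(ρg) = 590×1000 / (1000 × 9.81) = 60.14 m.
Total head at well F: h = z + ψ = 484.59 + 60.14 = 544.73 m.
Head difference: h(well G) − h(well F) = 537.14 − 544.73 = -7.59 m.
Hydraulic gradient: i = |Δh| / L = 7.59 / 1308 = 0.00580.
Flow is from higher to lower head: from well F toward well G, i.e. toward the south-west.

i ≈ 0.00580; groundwater flows toward the south-west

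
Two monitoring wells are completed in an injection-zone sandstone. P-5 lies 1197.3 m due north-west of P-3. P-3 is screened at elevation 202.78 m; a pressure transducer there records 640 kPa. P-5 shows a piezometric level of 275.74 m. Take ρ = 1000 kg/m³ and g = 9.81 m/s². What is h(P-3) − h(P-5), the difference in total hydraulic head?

Δh ≈ -7.72 m

Pressure head at P-3: ψ = P/(ρg) = 640×1000 / (1000 × 9.81) = 65.24 m.
Total head at P-3: h = z + ψ = 202.78 + 65.24 = 268.02 m.
Total head at P-5: h = 275.74 m (water level in the piezometer is the total head).
Head difference: h(P-3) − h(P-5) = 268.02 − 275.74 = -7.72 m.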